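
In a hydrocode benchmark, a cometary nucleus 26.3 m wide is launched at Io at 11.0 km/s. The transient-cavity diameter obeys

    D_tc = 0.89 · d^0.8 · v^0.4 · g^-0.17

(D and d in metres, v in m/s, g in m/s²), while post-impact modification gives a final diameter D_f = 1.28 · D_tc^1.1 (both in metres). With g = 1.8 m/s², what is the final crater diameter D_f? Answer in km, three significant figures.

D_f ≈ 1.08 km

v = 11000 m/s.
d^0.8 = 26.3^0.8 = 13.68
v^0.4 = 11000^0.4 = 41.36
g^-0.17 = 1.8^-0.17 = 0.9049
D_tc = 0.89 × 13.68 × 41.36 × 0.9049 = 455.7 m
D_f = 1.28 × (455.7)^1.1 = 1076 m
     = 1.076 km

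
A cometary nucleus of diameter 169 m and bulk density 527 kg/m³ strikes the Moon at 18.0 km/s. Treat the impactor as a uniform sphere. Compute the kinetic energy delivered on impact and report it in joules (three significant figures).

E ≈ 2.16 × 10^17 J

v = 18000 m/s.
Mass m = (π/6) ρ d³ = (π/6) × 527 × (169)³ = 1.332 × 10^9 kg
E = ½ m v² = 0.5 × 1.332 × 10^9 × (18000)² = 2.158 × 10^17 J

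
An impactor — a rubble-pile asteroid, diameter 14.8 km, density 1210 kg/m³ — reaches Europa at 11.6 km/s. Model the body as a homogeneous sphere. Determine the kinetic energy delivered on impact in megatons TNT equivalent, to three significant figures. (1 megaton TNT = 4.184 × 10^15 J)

d = 14800 m; v = 11600 m/s.
Mass m = (π/6) ρ d³ = (π/6) × 1210 × (14800)³ = 2.054 × 10^15 kg
E = ½ m v² = 0.5 × 2.054 × 10^15 × (11600)² = 1.382 × 10^23 J
   = 1.382 × 10^23 / 4.184×10^15 = 3.303 × 10^7 Mt

E ≈ 3.30 × 10^7 Mt TNT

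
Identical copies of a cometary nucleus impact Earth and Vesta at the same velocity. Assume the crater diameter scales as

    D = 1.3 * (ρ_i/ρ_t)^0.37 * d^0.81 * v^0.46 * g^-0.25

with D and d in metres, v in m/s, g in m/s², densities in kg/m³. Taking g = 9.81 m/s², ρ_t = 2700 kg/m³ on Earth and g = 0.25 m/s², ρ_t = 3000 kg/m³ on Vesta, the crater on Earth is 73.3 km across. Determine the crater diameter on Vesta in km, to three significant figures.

D ≈ 176 km

The impactor-only factors (d, v, ρ_i) cancel in the ratio, leaving D_Vesta/D_Earth = (g_Vesta/g_Earth)^-0.25 · (ρ_t,Earth/ρ_t,Vesta)^0.37.
(0.25/9.81)^-0.25 = 0.02548^-0.25 = 2.503
(2700/3000)^0.37 = 0.9000^0.37 = 0.9618
Ratio = 2.503 × 0.9618 = 2.407
D_Vesta = 2.407 × 73.3 km = 176 km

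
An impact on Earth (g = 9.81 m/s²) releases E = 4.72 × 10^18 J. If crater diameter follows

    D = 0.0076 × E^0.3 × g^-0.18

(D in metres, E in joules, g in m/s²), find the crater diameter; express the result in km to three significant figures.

E^0.3 = (4.72 × 10^18)^0.3 = 4.001 × 10^5
g^-0.18 = 9.81^-0.18 = 0.6630
D = 0.0076 × 4.001 × 10^5 × 0.6630 = 2016 m
   = 2.016 km

D ≈ 2.02 km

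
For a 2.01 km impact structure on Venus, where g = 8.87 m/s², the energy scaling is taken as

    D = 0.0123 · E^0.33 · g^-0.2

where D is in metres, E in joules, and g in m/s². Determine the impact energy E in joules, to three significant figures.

Rearranging: E = [D / (0.0123 · g^-0.2)]^(1/0.33).
D = 2010 m.
g^-0.2 = 8.87^-0.2 = 0.6463
D / (0.0123 × 0.6463) = 2010 / (7.949 × 10^-3) = 2.529 × 10^5
E = (2.529 × 10^5)^3.0303 = 2.358 × 10^16 J

E ≈ 2.36 × 10^16 J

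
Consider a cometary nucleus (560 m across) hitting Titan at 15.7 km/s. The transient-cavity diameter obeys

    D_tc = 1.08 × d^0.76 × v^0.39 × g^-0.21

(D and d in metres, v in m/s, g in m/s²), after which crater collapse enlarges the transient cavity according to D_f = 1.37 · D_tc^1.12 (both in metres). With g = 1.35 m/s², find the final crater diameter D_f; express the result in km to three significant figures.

D_f ≈ 20.7 km

v = 15700 m/s.
d^0.76 = 560^0.76 = 122.6
v^0.39 = 15700^0.39 = 43.29
g^-0.21 = 1.35^-0.21 = 0.9389
D_tc = 1.08 × 122.6 × 43.29 × 0.9389 = 5382 m
D_f = 1.37 × (5382)^1.12 = 20672 m
     = 20.67 km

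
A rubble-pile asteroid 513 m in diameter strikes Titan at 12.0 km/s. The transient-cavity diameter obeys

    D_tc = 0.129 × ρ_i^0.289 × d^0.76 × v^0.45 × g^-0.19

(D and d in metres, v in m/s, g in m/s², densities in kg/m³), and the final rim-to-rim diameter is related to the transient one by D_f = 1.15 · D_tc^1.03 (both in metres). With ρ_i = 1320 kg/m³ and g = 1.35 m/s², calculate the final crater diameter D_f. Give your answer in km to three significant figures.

D_f ≈ 11.5 km

v = 12000 m/s.
ρ_i^0.289 = 1320^0.289 = 7.977
d^0.76 = 513^0.76 = 114.7
v^0.45 = 12000^0.45 = 68.49
g^-0.19 = 1.35^-0.19 = 0.9446
D_tc = 0.129 × 7.977 × 114.7 × 68.49 × 0.9446 = 7636 m
D_f = 1.15 × (7636)^1.03 = 11483 m
     = 11.48 km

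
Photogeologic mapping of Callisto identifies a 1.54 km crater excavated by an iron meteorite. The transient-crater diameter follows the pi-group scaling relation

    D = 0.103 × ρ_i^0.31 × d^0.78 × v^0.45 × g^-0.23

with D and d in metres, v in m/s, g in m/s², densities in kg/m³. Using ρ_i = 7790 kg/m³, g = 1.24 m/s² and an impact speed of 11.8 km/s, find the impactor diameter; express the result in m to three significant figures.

Rearranging for d: d = [D / (0.103 · 7790^0.31 · 11800^0.45 · 1.24^-0.23)]^(1/0.78).
D = 1540 m.
7790^0.31 = 16.08
11800^0.45 = 67.97
1.24^-0.23 = 0.9517
Denominator = 0.103 × 16.08 × 67.97 × 0.9517 = 107.1
D / 107.1 = 1540 / 107.1 = 14.38
d = 14.38^(1/0.78) = 14.38^1.2821 = 30.50 m

d ≈ 30.5 m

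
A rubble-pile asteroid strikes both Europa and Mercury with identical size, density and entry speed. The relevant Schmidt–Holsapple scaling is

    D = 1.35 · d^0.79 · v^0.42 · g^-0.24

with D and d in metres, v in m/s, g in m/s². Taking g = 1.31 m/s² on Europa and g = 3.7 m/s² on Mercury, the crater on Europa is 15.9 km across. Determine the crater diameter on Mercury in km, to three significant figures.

D ≈ 12.4 km

All impactor-dependent factors cancel in the ratio, leaving D_Mercury/D_Europa = (g_Mercury/g_Europa)^-0.24.
(3.7/1.31)^-0.24 = 2.824^-0.24 = 0.7795
D_Mercury = 0.7795 × 15.9 km = 12.4 km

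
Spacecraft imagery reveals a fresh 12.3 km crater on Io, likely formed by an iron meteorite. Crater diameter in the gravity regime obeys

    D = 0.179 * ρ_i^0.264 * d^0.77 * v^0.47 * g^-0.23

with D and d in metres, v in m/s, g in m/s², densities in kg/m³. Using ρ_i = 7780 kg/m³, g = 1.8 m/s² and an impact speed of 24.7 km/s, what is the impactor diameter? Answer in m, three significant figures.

d ≈ 220 m

Rearranging for d: d = [D / (0.179 · 7780^0.264 · 24700^0.47 · 1.8^-0.23)]^(1/0.77).
D = 12300 m.
7780^0.264 = 10.65
24700^0.47 = 116.0
1.8^-0.23 = 0.8735
Denominator = 0.179 × 10.65 × 116.0 × 0.8735 = 193.2
D / 193.2 = 12300 / 193.2 = 63.66
d = 63.66^(1/0.77) = 63.66^1.2987 = 220.1 m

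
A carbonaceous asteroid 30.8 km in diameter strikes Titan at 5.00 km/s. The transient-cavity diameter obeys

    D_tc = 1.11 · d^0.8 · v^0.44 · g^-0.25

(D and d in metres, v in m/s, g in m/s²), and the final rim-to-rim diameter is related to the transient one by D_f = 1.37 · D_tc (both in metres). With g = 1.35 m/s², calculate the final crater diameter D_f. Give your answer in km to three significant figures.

D_f ≈ 233 km

In SI: d = 30800 m, v = 5000 m/s.
d^0.8 = 30800^0.8 = 3898
v^0.44 = 5000^0.44 = 42.42
g^-0.25 = 1.35^-0.25 = 0.9277
D_tc = 1.11 × 3898 × 42.42 × 0.9277 = 1.703 × 10^5 m
D_f = 1.37 × 1.703 × 10^5 = 2.333 × 10^5 m
     = 233.3 km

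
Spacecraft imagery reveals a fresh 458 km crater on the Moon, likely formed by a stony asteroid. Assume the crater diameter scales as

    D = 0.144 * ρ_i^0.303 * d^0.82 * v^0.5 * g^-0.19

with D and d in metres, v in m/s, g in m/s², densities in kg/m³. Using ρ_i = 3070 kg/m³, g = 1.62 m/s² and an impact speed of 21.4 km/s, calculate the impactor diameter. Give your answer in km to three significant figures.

d ≈ 11.2 km

Rearranging for d: d = [D / (0.144 · 3070^0.303 · 21400^0.5 · 1.62^-0.19)]^(1/0.82).
D = 458000 m.
3070^0.303 = 11.39
21400^0.5 = 146.3
1.62^-0.19 = 0.9124
Denominator = 0.144 × 11.39 × 146.3 × 0.9124 = 218.9
D / 218.9 = 458000 / 218.9 = 2092
d = 2092^(1/0.82) = 2092^1.2195 = 11205 m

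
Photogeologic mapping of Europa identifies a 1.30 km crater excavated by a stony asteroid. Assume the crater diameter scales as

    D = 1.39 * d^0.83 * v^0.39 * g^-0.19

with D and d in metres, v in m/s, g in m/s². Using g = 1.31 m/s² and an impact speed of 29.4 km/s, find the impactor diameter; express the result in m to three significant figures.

d ≈ 32.1 m

Rearranging for d: d = [D / (1.39 · 29400^0.39 · 1.31^-0.19)]^(1/0.83).
D = 1300 m.
29400^0.39 = 55.29
1.31^-0.19 = 0.9500
Denominator = 1.39 × 55.29 × 0.9500 = 73.01
D / 73.01 = 1300 / 73.01 = 17.81
d = 17.81^(1/0.83) = 17.81^1.2048 = 32.12 m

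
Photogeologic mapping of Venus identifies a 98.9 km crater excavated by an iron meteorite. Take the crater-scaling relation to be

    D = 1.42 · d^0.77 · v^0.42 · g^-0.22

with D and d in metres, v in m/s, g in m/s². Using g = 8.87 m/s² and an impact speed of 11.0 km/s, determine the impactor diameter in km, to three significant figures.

d ≈ 22.7 km

Rearranging for d: d = [D / (1.42 · 11000^0.42 · 8.87^-0.22)]^(1/0.77).
D = 98900 m.
11000^0.42 = 49.82
8.87^-0.22 = 0.6187
Denominator = 1.42 × 49.82 × 0.6187 = 43.77
D / 43.77 = 98900 / 43.77 = 2260
d = 2260^(1/0.77) = 2260^1.2987 = 22698 m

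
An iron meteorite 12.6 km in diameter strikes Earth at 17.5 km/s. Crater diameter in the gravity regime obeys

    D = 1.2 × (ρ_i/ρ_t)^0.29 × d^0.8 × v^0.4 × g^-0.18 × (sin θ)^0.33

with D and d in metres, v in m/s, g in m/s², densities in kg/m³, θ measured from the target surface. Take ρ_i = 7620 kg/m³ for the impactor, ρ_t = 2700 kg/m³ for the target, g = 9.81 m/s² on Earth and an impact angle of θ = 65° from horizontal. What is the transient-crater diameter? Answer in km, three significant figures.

D ≈ 98.8 km

In SI units: d = 12600 m, v = 17500 m/s.
(ρ_i/ρ_t)^0.29 = (7620/2700)^0.29 = 1.351
d^0.8 = 12600^0.8 = 1907
v^0.4 = 17500^0.4 = 49.80
g^-0.18 = 9.81^-0.18 = 0.6630
(sin 65°)^0.33 = 0.9063^0.33 = 0.9681
D = 1.2 × 1.351 × 1907 × 49.80 × 0.6630 × 0.9681 = 98821 m
   = 98.82 km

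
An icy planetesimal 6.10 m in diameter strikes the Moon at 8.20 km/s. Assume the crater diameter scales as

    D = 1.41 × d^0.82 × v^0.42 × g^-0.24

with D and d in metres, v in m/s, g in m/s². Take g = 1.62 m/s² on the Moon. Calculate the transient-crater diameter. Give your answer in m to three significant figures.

In SI units: v = 8200 m/s.
d^0.82 = 6.1^0.82 = 4.405
v^0.42 = 8200^0.42 = 44.04
g^-0.24 = 1.62^-0.24 = 0.8907
D = 1.41 × 4.405 × 44.04 × 0.8907 = 243.6 m

D ≈ 244 m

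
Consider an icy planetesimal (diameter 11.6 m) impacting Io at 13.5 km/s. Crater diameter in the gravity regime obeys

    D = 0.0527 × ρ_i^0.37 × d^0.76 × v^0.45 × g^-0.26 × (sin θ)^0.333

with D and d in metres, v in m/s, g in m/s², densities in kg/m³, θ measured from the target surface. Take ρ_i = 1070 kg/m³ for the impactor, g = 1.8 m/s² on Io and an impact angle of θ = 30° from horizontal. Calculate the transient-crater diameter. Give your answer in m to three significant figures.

D ≈ 221 m

In SI units: v = 13500 m/s.
ρ_i^0.37 = 1070^0.37 = 13.21
d^0.76 = 11.6^0.76 = 6.442
v^0.45 = 13500^0.45 = 72.22
g^-0.26 = 1.8^-0.26 = 0.8583
(sin 30°)^0.333 = 0.5000^0.333 = 0.7939
D = 0.0527 × 13.21 × 6.442 × 72.22 × 0.8583 × 0.7939 = 220.7 m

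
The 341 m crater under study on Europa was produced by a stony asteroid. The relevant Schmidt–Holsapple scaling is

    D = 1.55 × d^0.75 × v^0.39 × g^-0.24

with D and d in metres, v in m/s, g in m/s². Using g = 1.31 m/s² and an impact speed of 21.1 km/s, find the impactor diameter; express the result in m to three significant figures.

d ≈ 8.17 m

Rearranging for d: d = [D / (1.55 · 21100^0.39 · 1.31^-0.24)]^(1/0.75).
21100^0.39 = 48.58
1.31^-0.24 = 0.9372
Denominator = 1.55 × 48.58 × 0.9372 = 70.57
D / 70.57 = 341 / 70.57 = 4.832
d = 4.832^(1/0.75) = 4.832^1.3333 = 8.169 m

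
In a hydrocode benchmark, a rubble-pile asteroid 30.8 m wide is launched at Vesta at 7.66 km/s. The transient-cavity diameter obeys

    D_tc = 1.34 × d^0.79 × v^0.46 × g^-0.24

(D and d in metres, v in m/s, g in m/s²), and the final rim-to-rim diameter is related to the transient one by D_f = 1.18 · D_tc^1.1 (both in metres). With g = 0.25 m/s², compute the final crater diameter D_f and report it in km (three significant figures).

D_f ≈ 4.26 km

v = 7660 m/s.
d^0.79 = 30.8^0.79 = 15.00
v^0.46 = 7660^0.46 = 61.20
g^-0.24 = 0.25^-0.24 = 1.395
D_tc = 1.34 × 15.00 × 61.20 × 1.395 = 1716 m
D_f = 1.18 × (1716)^1.1 = 4264 m
     = 4.264 km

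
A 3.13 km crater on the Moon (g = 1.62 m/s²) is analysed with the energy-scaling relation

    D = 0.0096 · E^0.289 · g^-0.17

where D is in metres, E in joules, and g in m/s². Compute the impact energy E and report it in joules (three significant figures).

E ≈ 1.59 × 10^19 J

Rearranging: E = [D / (0.0096 · g^-0.17)]^(1/0.289).
D = 3130 m.
g^-0.17 = 1.62^-0.17 = 0.9213
D / (0.0096 × 0.9213) = 3130 / (8.844 × 10^-3) = 3.539 × 10^5
E = (3.539 × 10^5)^3.4602 = 1.586 × 10^19 J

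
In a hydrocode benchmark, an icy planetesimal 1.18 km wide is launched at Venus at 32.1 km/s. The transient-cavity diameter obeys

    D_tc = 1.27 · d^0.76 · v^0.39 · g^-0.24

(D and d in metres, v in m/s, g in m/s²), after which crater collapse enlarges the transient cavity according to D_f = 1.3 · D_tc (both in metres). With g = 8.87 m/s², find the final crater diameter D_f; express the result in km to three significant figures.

In SI: d = 1180 m, v = 32100 m/s.
d^0.76 = 1180^0.76 = 216.1
v^0.39 = 32100^0.39 = 57.22
g^-0.24 = 8.87^-0.24 = 0.5922
D_tc = 1.27 × 216.1 × 57.22 × 0.5922 = 9300 m
D_f = 1.3 × 9300 = 12090 m
     = 12.09 km

D_f ≈ 12.1 km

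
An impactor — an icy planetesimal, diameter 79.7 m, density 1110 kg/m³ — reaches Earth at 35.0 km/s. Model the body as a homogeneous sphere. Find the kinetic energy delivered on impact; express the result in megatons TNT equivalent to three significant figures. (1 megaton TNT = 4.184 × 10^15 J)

E ≈ 43.1 Mt TNT

v = 35000 m/s.
Mass m = (π/6) ρ d³ = (π/6) × 1110 × (79.7)³ = 2.942 × 10^8 kg
E = ½ m v² = 0.5 × 2.942 × 10^8 × (35000)² = 1.802 × 10^17 J
   = 1.802 × 10^17 / 4.184×10^15 = 43.07 Mt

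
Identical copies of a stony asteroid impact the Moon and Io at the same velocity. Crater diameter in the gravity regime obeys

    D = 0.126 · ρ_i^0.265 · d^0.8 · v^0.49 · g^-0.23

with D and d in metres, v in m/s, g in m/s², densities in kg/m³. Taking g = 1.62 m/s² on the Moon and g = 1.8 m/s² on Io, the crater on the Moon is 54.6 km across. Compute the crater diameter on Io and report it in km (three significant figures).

D ≈ 53.3 km

All impactor-dependent factors cancel in the ratio, leaving D_Io/D_Moon = (g_Io/g_Moon)^-0.23.
(1.8/1.62)^-0.23 = 1.111^-0.23 = 0.9761
D_Io = 0.9761 × 54.6 km = 53.3 km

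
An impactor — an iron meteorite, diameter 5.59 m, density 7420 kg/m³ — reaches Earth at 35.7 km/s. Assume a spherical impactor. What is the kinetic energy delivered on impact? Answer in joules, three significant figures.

v = 35700 m/s.
Mass m = (π/6) ρ d³ = (π/6) × 7420 × (5.59)³ = 6.786 × 10^5 kg
E = ½ m v² = 0.5 × 6.786 × 10^5 × (35700)² = 4.324 × 10^14 J

E ≈ 4.32 × 10^14 J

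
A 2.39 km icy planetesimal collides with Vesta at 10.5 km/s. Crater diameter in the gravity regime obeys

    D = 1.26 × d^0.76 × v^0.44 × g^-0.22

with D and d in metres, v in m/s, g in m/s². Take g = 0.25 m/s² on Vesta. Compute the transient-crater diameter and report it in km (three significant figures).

In SI units: d = 2390 m, v = 10500 m/s.
d^0.76 = 2390^0.76 = 369.5
v^0.44 = 10500^0.44 = 58.79
g^-0.22 = 0.25^-0.22 = 1.357
D = 1.26 × 369.5 × 58.79 × 1.357 = 37142 m
   = 37.14 km

D ≈ 37.1 km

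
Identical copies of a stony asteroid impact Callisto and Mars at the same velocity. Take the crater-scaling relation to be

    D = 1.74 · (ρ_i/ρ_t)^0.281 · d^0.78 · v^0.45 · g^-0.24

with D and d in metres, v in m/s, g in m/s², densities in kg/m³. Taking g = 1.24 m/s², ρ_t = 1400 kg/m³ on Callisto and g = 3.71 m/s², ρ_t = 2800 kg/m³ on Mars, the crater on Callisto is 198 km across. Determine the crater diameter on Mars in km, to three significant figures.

The impactor-only factors (d, v, ρ_i) cancel in the ratio, leaving D_Mars/D_Callisto = (g_Mars/g_Callisto)^-0.24 · (ρ_t,Callisto/ρ_t,Mars)^0.281.
(3.71/1.24)^-0.24 = 2.992^-0.24 = 0.7687
(1400/2800)^0.281 = 0.5000^0.281 = 0.8230
Ratio = 0.7687 × 0.8230 = 0.6326
D_Mars = 0.6326 × 198 km = 125 km

D ≈ 125 km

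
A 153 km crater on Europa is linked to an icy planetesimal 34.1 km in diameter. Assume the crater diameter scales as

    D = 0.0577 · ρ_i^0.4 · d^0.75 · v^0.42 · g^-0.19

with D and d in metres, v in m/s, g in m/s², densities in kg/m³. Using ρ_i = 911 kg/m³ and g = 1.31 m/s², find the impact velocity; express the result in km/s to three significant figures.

v ≈ 27.2 km/s

Rearranging for v: v = [D / (0.0577 · 911^0.4 · 34100^0.75 · 1.31^-0.19)]^(1/0.42).
D = 153000 m.
911^0.4 = 15.27
34100^0.75 = 2509
1.31^-0.19 = 0.9500
Denominator = 0.0577 × 15.27 × 2509 × 0.9500 = 2100
D / 2100 = 153000 / 2100 = 72.86
v = 72.86^(1/0.42) = 72.86^2.381 = 27201 m/s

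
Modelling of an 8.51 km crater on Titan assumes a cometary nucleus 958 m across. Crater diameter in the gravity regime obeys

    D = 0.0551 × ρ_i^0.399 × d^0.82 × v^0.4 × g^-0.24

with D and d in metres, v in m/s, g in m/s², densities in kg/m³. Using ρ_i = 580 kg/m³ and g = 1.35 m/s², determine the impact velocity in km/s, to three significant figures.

v ≈ 15.2 km/s

Rearranging for v: v = [D / (0.0551 · 580^0.399 · 958^0.82 · 1.35^-0.24)]^(1/0.4).
D = 8510 m.
580^0.399 = 12.67
958^0.82 = 278.4
1.35^-0.24 = 0.9305
Denominator = 0.0551 × 12.67 × 278.4 × 0.9305 = 180.8
D / 180.8 = 8510 / 180.8 = 47.07
v = 47.07^(1/0.4) = 47.07^2.5 = 15201 m/s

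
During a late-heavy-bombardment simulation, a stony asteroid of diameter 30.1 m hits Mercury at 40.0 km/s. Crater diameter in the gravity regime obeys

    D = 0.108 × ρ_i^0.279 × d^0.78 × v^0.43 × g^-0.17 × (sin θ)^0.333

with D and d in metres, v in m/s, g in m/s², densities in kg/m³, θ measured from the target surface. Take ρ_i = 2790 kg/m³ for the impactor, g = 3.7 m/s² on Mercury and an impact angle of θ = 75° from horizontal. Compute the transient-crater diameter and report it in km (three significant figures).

D ≈ 1.06 km

In SI units: v = 40000 m/s.
ρ_i^0.279 = 2790^0.279 = 9.148
d^0.78 = 30.1^0.78 = 14.23
v^0.43 = 40000^0.43 = 95.25
g^-0.17 = 3.7^-0.17 = 0.8006
(sin 75°)^0.333 = 0.9659^0.333 = 0.9885
D = 0.108 × 9.148 × 14.23 × 95.25 × 0.8006 × 0.9885 = 1060 m
   = 1.060 km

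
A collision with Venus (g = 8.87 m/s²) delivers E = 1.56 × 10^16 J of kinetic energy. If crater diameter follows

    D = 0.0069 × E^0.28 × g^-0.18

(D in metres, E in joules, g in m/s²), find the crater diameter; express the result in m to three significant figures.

E^0.28 = (1.56 × 10^16)^0.28 = 3.420 × 10^4
g^-0.18 = 8.87^-0.18 = 0.6751
D = 0.0069 × 3.420 × 10^4 × 0.6751 = 159.3 m

D ≈ 159 m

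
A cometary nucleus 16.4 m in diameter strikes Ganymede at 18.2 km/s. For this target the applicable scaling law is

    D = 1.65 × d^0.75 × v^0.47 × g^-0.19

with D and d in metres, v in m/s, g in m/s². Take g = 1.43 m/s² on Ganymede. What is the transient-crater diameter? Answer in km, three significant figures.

D ≈ 1.26 km

In SI units: v = 18200 m/s.
d^0.75 = 16.4^0.75 = 8.150
v^0.47 = 18200^0.47 = 100.5
g^-0.19 = 1.43^-0.19 = 0.9343
D = 1.65 × 8.150 × 100.5 × 0.9343 = 1263 m
   = 1.263 km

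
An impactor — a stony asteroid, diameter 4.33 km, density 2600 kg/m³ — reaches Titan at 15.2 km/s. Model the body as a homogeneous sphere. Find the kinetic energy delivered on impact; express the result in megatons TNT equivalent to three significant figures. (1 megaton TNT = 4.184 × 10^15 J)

E ≈ 3.05 × 10^6 Mt TNT

d = 4330 m; v = 15200 m/s.
Mass m = (π/6) ρ d³ = (π/6) × 2600 × (4330)³ = 1.105 × 10^14 kg
E = ½ m v² = 0.5 × 1.105 × 10^14 × (15200)² = 1.276 × 10^22 J
   = 1.276 × 10^22 / 4.184×10^15 = 3.050 × 10^6 Mt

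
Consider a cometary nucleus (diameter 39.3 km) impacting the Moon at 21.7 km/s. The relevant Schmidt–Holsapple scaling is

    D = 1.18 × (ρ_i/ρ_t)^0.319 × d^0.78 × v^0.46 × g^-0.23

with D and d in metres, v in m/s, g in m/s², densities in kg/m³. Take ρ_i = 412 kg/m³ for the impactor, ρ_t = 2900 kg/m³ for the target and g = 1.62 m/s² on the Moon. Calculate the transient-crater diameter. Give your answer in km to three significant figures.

D ≈ 215 km

In SI units: d = 39300 m, v = 21700 m/s.
(ρ_i/ρ_t)^0.319 = (412/2900)^0.319 = 0.5366
d^0.78 = 39300^0.78 = 3834
v^0.46 = 21700^0.46 = 98.80
g^-0.23 = 1.62^-0.23 = 0.8950
D = 1.18 × 0.5366 × 3834 × 98.80 × 0.8950 = 2.147 × 10^5 m
   = 214.7 km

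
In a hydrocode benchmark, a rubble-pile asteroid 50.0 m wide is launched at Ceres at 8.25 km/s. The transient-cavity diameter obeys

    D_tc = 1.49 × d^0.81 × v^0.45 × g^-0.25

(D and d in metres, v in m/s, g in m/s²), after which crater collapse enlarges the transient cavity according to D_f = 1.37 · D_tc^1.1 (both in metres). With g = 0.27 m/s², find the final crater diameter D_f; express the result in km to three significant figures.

v = 8250 m/s.
d^0.81 = 50^0.81 = 23.78
v^0.45 = 8250^0.45 = 57.86
g^-0.25 = 0.27^-0.25 = 1.387
D_tc = 1.49 × 23.78 × 57.86 × 1.387 = 2843 m
D_f = 1.37 × (2843)^1.1 = 8627 m
     = 8.627 km

D_f ≈ 8.63 km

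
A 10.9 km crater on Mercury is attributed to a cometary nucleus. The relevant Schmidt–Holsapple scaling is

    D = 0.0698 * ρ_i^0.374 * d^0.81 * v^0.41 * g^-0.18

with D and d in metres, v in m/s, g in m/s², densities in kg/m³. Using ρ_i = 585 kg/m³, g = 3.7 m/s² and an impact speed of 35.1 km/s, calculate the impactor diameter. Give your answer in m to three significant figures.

d ≈ 911 m

Rearranging for d: d = [D / (0.0698 · 585^0.374 · 35100^0.41 · 3.7^-0.18)]^(1/0.81).
D = 10900 m.
585^0.374 = 10.84
35100^0.41 = 73.04
3.7^-0.18 = 0.7902
Denominator = 0.0698 × 10.84 × 73.04 × 0.7902 = 43.67
D / 43.67 = 10900 / 43.67 = 249.6
d = 249.6^(1/0.81) = 249.6^1.2346 = 911.3 m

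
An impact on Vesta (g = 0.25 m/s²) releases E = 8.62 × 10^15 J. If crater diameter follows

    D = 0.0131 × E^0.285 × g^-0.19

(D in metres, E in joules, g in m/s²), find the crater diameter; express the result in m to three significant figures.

D ≈ 593 m

E^0.285 = (8.62 × 10^15)^0.285 = 3.480 × 10^4
g^-0.19 = 0.25^-0.19 = 1.301
D = 0.0131 × 3.480 × 10^4 × 1.301 = 593.1 m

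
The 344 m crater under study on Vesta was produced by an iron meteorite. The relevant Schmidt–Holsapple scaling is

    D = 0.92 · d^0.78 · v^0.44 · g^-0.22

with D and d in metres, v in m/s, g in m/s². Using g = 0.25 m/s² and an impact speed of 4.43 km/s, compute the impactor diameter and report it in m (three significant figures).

Rearranging for d: d = [D / (0.92 · 4430^0.44 · 0.25^-0.22)]^(1/0.78).
4430^0.44 = 40.22
0.25^-0.22 = 1.357
Denominator = 0.92 × 40.22 × 1.357 = 50.21
D / 50.21 = 344 / 50.21 = 6.851
d = 6.851^(1/0.78) = 6.851^1.2821 = 11.79 m

d ≈ 11.8 m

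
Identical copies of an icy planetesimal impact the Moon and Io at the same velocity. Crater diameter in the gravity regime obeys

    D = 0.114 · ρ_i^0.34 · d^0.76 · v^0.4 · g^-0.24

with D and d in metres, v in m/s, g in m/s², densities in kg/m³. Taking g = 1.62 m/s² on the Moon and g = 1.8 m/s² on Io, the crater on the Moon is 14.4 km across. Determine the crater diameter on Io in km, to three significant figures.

All impactor-dependent factors cancel in the ratio, leaving D_Io/D_Moon = (g_Io/g_Moon)^-0.24.
(1.8/1.62)^-0.24 = 1.111^-0.24 = 0.9751
D_Io = 0.9751 × 14.4 km = 14.0 km

D ≈ 14.0 km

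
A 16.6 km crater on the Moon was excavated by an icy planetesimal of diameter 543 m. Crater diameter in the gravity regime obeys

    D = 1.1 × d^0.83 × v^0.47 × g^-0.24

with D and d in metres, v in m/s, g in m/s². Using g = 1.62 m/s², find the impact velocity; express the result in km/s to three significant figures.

v ≈ 14.7 km/s

Rearranging for v: v = [D / (1.1 · 543^0.83 · 1.62^-0.24)]^(1/0.47).
D = 16600 m.
543^0.83 = 186.2
1.62^-0.24 = 0.8907
Denominator = 1.1 × 186.2 × 0.8907 = 182.4
D / 182.4 = 16600 / 182.4 = 91.01
v = 91.01^(1/0.47) = 91.01^2.1277 = 14735 m/s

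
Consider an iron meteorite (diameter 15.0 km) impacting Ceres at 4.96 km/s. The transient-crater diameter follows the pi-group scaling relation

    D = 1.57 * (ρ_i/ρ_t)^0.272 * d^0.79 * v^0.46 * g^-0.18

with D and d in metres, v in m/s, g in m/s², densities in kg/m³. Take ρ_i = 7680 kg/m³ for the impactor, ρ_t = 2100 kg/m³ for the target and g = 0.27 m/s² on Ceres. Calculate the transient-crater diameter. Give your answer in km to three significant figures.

In SI units: d = 15000 m, v = 4960 m/s.
(ρ_i/ρ_t)^0.272 = (7680/2100)^0.272 = 1.423
d^0.79 = 15000^0.79 = 1991
v^0.46 = 4960^0.46 = 50.11
g^-0.18 = 0.27^-0.18 = 1.266
D = 1.57 × 1.423 × 1991 × 50.11 × 1.266 = 2.822 × 10^5 m
   = 282.2 km

D ≈ 282 km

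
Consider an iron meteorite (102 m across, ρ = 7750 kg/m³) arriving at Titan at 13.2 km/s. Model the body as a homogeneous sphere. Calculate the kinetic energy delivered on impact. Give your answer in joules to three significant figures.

E ≈ 3.75 × 10^17 J

v = 13200 m/s.
Mass m = (π/6) ρ d³ = (π/6) × 7750 × (102)³ = 4.306 × 10^9 kg
E = ½ m v² = 0.5 × 4.306 × 10^9 × (13200)² = 3.751 × 10^17 J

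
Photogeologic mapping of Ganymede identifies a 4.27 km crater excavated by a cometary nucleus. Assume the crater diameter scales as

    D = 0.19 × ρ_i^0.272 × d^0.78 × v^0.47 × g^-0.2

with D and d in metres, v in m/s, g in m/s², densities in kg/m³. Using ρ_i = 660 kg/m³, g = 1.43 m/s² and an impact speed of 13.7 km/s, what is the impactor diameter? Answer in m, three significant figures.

d ≈ 139 m

Rearranging for d: d = [D / (0.19 · 660^0.272 · 13700^0.47 · 1.43^-0.2)]^(1/0.78).
D = 4270 m.
660^0.272 = 5.847
13700^0.47 = 87.95
1.43^-0.2 = 0.9310
Denominator = 0.19 × 5.847 × 87.95 × 0.9310 = 90.96
D / 90.96 = 4270 / 90.96 = 46.94
d = 46.94^(1/0.78) = 46.94^1.2821 = 139.0 m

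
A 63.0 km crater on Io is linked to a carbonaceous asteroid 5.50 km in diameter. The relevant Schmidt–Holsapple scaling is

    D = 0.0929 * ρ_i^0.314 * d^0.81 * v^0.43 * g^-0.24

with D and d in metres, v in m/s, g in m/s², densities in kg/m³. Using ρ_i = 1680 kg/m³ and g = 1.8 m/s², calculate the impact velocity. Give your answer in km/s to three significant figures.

v ≈ 20.1 km/s

Rearranging for v: v = [D / (0.0929 · 1680^0.314 · 5500^0.81 · 1.8^-0.24)]^(1/0.43).
D = 63000 m.
1680^0.314 = 10.30
5500^0.81 = 1071
1.8^-0.24 = 0.8684
Denominator = 0.0929 × 10.30 × 1071 × 0.8684 = 889.9
D / 889.9 = 63000 / 889.9 = 70.79
v = 70.79^(1/0.43) = 70.79^2.3256 = 20058 m/s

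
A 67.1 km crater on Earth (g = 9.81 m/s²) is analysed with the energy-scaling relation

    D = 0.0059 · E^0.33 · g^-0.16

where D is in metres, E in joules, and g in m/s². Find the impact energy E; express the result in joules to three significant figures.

Rearranging: E = [D / (0.0059 · g^-0.16)]^(1/0.33).
D = 67100 m.
g^-0.16 = 9.81^-0.16 = 0.6940
D / (0.0059 × 0.6940) = 67100 / (4.095 × 10^-3) = 1.639 × 10^7
E = (1.639 × 10^7)^3.0303 = 7.283 × 10^21 J

E ≈ 7.28 × 10^21 J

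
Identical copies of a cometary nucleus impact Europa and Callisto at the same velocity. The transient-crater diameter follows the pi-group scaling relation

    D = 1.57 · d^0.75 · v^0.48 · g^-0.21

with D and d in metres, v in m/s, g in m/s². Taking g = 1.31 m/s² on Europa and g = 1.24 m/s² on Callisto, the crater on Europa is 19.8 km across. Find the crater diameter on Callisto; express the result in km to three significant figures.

All impactor-dependent factors cancel in the ratio, leaving D_Callisto/D_Europa = (g_Callisto/g_Europa)^-0.21.
(1.24/1.31)^-0.21 = 0.9466^-0.21 = 1.012
D_Callisto = 1.012 × 19.8 km = 20.0 km

D ≈ 20.0 km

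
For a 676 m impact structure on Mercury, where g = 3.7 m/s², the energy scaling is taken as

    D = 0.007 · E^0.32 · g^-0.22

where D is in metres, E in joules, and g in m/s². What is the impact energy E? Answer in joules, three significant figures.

E ≈ 9.30 × 10^15 J

Rearranging: E = [D / (0.007 · g^-0.22)]^(1/0.32).
g^-0.22 = 3.7^-0.22 = 0.7499
D / (0.007 × 0.7499) = 676 / (5.249 × 10^-3) = 1.288 × 10^5
E = (1.288 × 10^5)^3.125 = 9.300 × 10^15 J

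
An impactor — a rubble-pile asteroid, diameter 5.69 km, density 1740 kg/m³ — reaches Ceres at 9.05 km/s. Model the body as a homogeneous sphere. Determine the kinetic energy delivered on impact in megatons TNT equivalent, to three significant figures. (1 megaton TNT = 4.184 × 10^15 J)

E ≈ 1.64 × 10^6 Mt TNT

d = 5690 m; v = 9050 m/s.
Mass m = (π/6) ρ d³ = (π/6) × 1740 × (5690)³ = 1.678 × 10^14 kg
E = ½ m v² = 0.5 × 1.678 × 10^14 × (9050)² = 6.872 × 10^21 J
   = 6.872 × 10^21 / 4.184×10^15 = 1.642 × 10^6 Mt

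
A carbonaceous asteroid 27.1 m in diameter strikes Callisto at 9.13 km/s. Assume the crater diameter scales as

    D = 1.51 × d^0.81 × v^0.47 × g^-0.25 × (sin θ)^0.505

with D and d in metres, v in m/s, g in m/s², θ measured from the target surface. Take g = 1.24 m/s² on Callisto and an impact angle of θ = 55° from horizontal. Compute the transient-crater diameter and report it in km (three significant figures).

In SI units: v = 9130 m/s.
d^0.81 = 27.1^0.81 = 14.48
v^0.47 = 9130^0.47 = 72.68
g^-0.25 = 1.24^-0.25 = 0.9476
(sin 55°)^0.505 = 0.8192^0.505 = 0.9042
D = 1.51 × 14.48 × 72.68 × 0.9476 × 0.9042 = 1362 m
   = 1.362 km

D ≈ 1.36 km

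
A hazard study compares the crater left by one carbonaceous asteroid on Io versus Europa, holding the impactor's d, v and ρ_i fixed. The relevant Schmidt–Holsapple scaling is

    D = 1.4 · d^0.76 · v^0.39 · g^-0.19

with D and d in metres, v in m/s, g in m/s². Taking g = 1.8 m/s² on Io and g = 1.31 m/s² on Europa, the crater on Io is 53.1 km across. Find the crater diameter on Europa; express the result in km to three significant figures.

D ≈ 56.4 km

All impactor-dependent factors cancel in the ratio, leaving D_Europa/D_Io = (g_Europa/g_Io)^-0.19.
(1.31/1.8)^-0.19 = 0.7278^-0.19 = 1.062
D_Europa = 1.062 × 53.1 km = 56.4 km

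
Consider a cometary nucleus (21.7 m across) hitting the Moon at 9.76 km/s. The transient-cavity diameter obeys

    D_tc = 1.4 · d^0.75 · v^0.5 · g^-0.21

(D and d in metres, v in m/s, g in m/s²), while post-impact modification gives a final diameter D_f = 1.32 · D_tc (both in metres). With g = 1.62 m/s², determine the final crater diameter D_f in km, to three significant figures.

v = 9760 m/s.
d^0.75 = 21.7^0.75 = 10.05
v^0.5 = 9760^0.5 = 98.79
g^-0.21 = 1.62^-0.21 = 0.9037
D_tc = 1.4 × 10.05 × 98.79 × 0.9037 = 1256 m
D_f = 1.32 × 1256 = 1658 m
     = 1.658 km

D_f ≈ 1.66 km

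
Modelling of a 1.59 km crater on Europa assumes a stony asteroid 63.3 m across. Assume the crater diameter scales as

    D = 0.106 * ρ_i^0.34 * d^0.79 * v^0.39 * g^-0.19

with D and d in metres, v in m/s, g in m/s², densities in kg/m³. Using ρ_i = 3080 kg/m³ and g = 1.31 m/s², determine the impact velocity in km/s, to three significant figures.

Rearranging for v: v = [D / (0.106 · 3080^0.34 · 63.3^0.79 · 1.31^-0.19)]^(1/0.39).
D = 1590 m.
3080^0.34 = 15.35
63.3^0.79 = 26.49
1.31^-0.19 = 0.9500
Denominator = 0.106 × 15.35 × 26.49 × 0.9500 = 40.95
D / 40.95 = 1590 / 40.95 = 38.83
v = 38.83^(1/0.39) = 38.83^2.5641 = 11879 m/s

v ≈ 11.9 km/s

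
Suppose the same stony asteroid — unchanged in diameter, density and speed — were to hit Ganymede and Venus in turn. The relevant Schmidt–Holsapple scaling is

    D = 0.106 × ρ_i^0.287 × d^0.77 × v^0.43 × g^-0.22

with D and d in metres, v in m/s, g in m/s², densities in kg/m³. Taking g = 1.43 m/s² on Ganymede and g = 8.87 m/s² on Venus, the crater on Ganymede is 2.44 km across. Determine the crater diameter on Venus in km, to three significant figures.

D ≈ 1.63 km

All impactor-dependent factors cancel in the ratio, leaving D_Venus/D_Ganymede = (g_Venus/g_Ganymede)^-0.22.
(8.87/1.43)^-0.22 = 6.203^-0.22 = 0.6693
D_Venus = 0.6693 × 2.44 km = 1.63 km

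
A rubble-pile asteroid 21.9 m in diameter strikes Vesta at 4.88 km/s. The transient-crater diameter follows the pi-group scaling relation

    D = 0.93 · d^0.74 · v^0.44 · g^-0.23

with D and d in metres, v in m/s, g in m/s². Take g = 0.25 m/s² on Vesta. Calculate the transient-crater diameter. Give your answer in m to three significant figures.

D ≈ 527 m

In SI units: v = 4880 m/s.
d^0.74 = 21.9^0.74 = 9.816
v^0.44 = 4880^0.44 = 41.97
g^-0.23 = 0.25^-0.23 = 1.376
D = 0.93 × 9.816 × 41.97 × 1.376 = 527.2 m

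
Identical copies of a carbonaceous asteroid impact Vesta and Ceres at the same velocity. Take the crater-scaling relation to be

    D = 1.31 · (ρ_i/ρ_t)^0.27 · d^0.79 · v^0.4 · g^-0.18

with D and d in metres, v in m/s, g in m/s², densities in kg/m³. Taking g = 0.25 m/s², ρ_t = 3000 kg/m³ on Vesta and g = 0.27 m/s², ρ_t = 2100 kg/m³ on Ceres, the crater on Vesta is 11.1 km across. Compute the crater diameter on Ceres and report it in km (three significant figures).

The impactor-only factors (d, v, ρ_i) cancel in the ratio, leaving D_Ceres/D_Vesta = (g_Ceres/g_Vesta)^-0.18 · (ρ_t,Vesta/ρ_t,Ceres)^0.27.
(0.27/0.25)^-0.18 = 1.080^-0.18 = 0.9862
(3000/2100)^0.27 = 1.429^0.27 = 1.101
Ratio = 0.9862 × 1.101 = 1.086
D_Ceres = 1.086 × 11.1 km = 12.1 km

D ≈ 12.1 km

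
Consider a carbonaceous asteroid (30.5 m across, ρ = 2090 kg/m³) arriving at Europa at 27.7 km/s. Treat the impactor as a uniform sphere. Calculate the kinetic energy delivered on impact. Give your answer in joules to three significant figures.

v = 27700 m/s.
Mass m = (π/6) ρ d³ = (π/6) × 2090 × (30.5)³ = 3.105 × 10^7 kg
E = ½ m v² = 0.5 × 3.105 × 10^7 × (27700)² = 1.191 × 10^16 J

E ≈ 1.19 × 10^16 J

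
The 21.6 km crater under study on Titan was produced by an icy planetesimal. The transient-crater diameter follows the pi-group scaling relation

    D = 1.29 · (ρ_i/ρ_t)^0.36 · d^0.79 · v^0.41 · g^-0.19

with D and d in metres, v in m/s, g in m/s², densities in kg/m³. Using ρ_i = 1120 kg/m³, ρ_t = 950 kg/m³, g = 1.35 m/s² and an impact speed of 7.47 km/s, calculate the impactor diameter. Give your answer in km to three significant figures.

Rearranging for d: d = [D / (1.29 · (1120/950)^0.36 · 7470^0.41 · 1.35^-0.19)]^(1/0.79).
D = 21600 m.
(1120/950)^0.36 = 1.061
7470^0.41 = 38.73
1.35^-0.19 = 0.9446
Denominator = 1.29 × 1.061 × 38.73 × 0.9446 = 50.07
D / 50.07 = 21600 / 50.07 = 431.4
d = 431.4^(1/0.79) = 431.4^1.2658 = 2164 m

d ≈ 2.16 km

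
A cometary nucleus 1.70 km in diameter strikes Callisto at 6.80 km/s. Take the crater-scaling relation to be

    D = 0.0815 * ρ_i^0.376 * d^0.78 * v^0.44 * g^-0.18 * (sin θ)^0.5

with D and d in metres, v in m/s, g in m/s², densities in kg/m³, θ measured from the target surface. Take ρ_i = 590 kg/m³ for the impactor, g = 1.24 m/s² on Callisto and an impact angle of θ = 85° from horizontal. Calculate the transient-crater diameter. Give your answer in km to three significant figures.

In SI units: d = 1700 m, v = 6800 m/s.
ρ_i^0.376 = 590^0.376 = 11.01
d^0.78 = 1700^0.78 = 330.9
v^0.44 = 6800^0.44 = 48.56
g^-0.18 = 1.24^-0.18 = 0.9620
(sin 85°)^0.5 = 0.9962^0.5 = 0.9981
D = 0.0815 × 11.01 × 330.9 × 48.56 × 0.9620 × 0.9981 = 13844 m
   = 13.84 km

D ≈ 13.8 km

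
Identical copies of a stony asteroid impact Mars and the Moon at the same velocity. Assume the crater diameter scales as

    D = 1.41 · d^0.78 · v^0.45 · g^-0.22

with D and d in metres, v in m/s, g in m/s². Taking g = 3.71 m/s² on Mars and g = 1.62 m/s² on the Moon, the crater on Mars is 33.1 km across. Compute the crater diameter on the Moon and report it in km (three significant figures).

D ≈ 39.7 km

All impactor-dependent factors cancel in the ratio, leaving D_Moon/D_Mars = (g_Moon/g_Mars)^-0.22.
(1.62/3.71)^-0.22 = 0.4367^-0.22 = 1.200
D_Moon = 1.200 × 33.1 km = 39.7 km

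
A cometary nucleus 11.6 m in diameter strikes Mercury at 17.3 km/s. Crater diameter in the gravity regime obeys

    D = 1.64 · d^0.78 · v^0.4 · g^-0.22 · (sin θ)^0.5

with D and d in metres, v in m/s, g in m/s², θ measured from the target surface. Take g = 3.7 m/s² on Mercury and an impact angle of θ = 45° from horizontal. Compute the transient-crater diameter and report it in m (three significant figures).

In SI units: v = 17300 m/s.
d^0.78 = 11.6^0.78 = 6.765
v^0.4 = 17300^0.4 = 49.57
g^-0.22 = 3.7^-0.22 = 0.7499
(sin 45°)^0.5 = 0.7071^0.5 = 0.8409
D = 1.64 × 6.765 × 49.57 × 0.7499 × 0.8409 = 346.8 m

D ≈ 347 m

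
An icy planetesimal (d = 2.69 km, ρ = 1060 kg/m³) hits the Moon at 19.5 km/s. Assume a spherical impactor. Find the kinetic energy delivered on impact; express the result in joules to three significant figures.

E ≈ 2.05 × 10^21 J

d = 2690 m; v = 19500 m/s.
Mass m = (π/6) ρ d³ = (π/6) × 1060 × (2690)³ = 1.080 × 10^13 kg
E = ½ m v² = 0.5 × 1.080 × 10^13 × (19500)² = 2.053 × 10^21 J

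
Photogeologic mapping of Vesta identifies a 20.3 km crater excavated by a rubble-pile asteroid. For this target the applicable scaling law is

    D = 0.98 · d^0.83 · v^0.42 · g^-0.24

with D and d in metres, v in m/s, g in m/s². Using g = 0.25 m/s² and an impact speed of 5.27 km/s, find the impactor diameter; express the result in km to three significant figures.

d ≈ 1.39 km

Rearranging for d: d = [D / (0.98 · 5270^0.42 · 0.25^-0.24)]^(1/0.83).
D = 20300 m.
5270^0.42 = 36.57
0.25^-0.24 = 1.395
Denominator = 0.98 × 36.57 × 1.395 = 49.99
D / 49.99 = 20300 / 49.99 = 406.1
d = 406.1^(1/0.83) = 406.1^1.2048 = 1390 m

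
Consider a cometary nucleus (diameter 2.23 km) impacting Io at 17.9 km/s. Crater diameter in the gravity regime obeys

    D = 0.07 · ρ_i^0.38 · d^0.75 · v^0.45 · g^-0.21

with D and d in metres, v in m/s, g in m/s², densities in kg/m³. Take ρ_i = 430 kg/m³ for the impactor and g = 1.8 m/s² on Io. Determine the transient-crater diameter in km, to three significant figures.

D ≈ 16.5 km

In SI units: d = 2230 m, v = 17900 m/s.
ρ_i^0.38 = 430^0.38 = 10.02
d^0.75 = 2230^0.75 = 324.5
v^0.45 = 17900^0.45 = 81.99
g^-0.21 = 1.8^-0.21 = 0.8839
D = 0.07 × 10.02 × 324.5 × 81.99 × 0.8839 = 16495 m
   = 16.49 km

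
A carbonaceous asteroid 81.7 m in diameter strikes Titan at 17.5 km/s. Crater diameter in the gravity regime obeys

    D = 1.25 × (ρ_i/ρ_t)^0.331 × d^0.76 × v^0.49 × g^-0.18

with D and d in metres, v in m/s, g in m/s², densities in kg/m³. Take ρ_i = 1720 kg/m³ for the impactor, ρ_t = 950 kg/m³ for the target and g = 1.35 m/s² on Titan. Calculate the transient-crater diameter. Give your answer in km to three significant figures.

D ≈ 4.91 km

In SI units: v = 17500 m/s.
(ρ_i/ρ_t)^0.331 = (1720/950)^0.331 = 1.217
d^0.76 = 81.7^0.76 = 28.40
v^0.49 = 17500^0.49 = 120.0
g^-0.18 = 1.35^-0.18 = 0.9474
D = 1.25 × 1.217 × 28.40 × 120.0 × 0.9474 = 4912 m
   = 4.912 km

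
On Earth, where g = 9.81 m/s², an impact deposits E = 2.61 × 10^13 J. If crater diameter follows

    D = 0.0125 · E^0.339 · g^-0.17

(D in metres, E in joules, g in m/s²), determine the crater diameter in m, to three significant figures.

D ≈ 300 m

E^0.339 = (2.61 × 10^13)^0.339 = 3.534 × 10^4
g^-0.17 = 9.81^-0.17 = 0.6783
D = 0.0125 × 3.534 × 10^4 × 0.6783 = 299.6 m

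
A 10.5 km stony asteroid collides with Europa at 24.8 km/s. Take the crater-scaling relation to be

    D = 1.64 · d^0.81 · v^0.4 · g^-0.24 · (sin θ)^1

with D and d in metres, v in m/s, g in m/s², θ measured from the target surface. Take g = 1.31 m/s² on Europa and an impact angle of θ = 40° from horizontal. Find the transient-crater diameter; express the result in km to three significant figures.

In SI units: d = 10500 m, v = 24800 m/s.
d^0.81 = 10500^0.81 = 1808
v^0.4 = 24800^0.4 = 57.25
g^-0.24 = 1.31^-0.24 = 0.9372
(sin 40°)^1 = 0.6428^1 = 0.6428
D = 1.64 × 1808 × 57.25 × 0.9372 × 0.6428 = 1.023 × 10^5 m
   = 102.3 km

D ≈ 102 km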